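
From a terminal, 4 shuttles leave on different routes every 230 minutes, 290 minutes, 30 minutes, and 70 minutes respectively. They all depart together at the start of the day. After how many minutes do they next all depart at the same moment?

140070 minutes

They coincide at every common multiple of the periods; the first is the LCM.
230 = 2 × 5 × 23
290 = 2 × 5 × 29
30 = 2 × 3 × 5
70 = 2 × 5 × 7
LCM(230, 290, 30, 70) = 2 × 3 × 5 × 7 × 23 × 29 = 140070.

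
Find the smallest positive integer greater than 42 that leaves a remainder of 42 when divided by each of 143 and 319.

4189

N − 42 must be a common multiple of 143 and 319.
143 = 11 × 13
319 = 11 × 29
LCM(143, 319) = 11 × 13 × 29 = 4147.
Smallest N > 42 is LCM + 42 = 4147 + 42 = 4189.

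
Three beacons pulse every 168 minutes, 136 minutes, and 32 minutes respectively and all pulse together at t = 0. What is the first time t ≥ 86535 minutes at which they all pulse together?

91392 minutes

Joint pulses occur at multiples of LCM(168, 136, 32).
168 = 2^3 × 3 × 7
136 = 2^3 × 17
32 = 2^5
LCM(168, 136, 32) = 2^5 × 3 × 7 × 17 = 11424.
Smallest multiple of 11424 that is ≥ 86535: ⌈86535/11424⌉ × 11424 = 8 × 11424 = 91392.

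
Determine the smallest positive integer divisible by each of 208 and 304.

208 = 2^4 × 13
304 = 2^4 × 19
LCM(208, 304) = 2^4 × 13 × 19 = 3952.

3952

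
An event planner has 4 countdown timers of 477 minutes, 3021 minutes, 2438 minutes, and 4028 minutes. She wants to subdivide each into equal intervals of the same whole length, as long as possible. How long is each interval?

The interval must divide each timer length; the longest such is the gcd.
477 = 3^2 × 53
3021 = 3 × 19 × 53
2438 = 2 × 23 × 53
4028 = 2^2 × 19 × 53
gcd(477, 3021, 2438, 4028) = 53.

53 minutes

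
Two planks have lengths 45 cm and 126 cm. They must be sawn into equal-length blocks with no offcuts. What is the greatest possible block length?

This is the greatest common divisor of 45 and 126.
45 = 3^2 × 5
126 = 2 × 3^2 × 7
gcd(45, 126) = 3^2 = 9.

9 cm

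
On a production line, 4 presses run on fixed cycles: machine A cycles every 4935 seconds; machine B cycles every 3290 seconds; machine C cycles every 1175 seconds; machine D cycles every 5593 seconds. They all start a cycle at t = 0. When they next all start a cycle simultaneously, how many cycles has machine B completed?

They are all back at their starting positions together after one LCM of the periods.
4935 = 3 × 5 × 7 × 47
3290 = 2 × 5 × 7 × 47
1175 = 5^2 × 47
5593 = 7 × 17 × 47
LCM(4935, 3290, 1175, 5593) = 2 × 3 × 5^2 × 7 × 17 × 47 = 838950.
Cycles for period 3290: 838950 / 3290 = 255.

255 cycles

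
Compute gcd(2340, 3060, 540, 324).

2340 = 2^2 × 3^2 × 5 × 13
3060 = 2^2 × 3^2 × 5 × 17
540 = 2^2 × 3^3 × 5
324 = 2^2 × 3^4
gcd(2340, 3060, 540, 324) = 2^2 × 3^2 = 36.

36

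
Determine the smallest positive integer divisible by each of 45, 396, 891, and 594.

17820

45 = 3^2 × 5
396 = 2^2 × 3^2 × 11
891 = 3^4 × 11
594 = 2 × 3^3 × 11
LCM(45, 396, 891, 594) = 2^2 × 3^4 × 5 × 11 = 17820.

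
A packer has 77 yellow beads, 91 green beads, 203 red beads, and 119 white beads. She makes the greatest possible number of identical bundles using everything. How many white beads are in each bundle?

17

Number of bundles = gcd(77, 91, 203, 119).
77 = 7 × 11
91 = 7 × 13
203 = 7 × 29
119 = 7 × 17
gcd(77, 91, 203, 119) = 7.
white beads per bundle = 119 / 7 = 17.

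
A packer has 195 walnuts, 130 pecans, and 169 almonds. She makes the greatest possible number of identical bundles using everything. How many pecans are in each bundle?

Number of bundles = gcd(195, 130, 169).
195 = 3 × 5 × 13
130 = 2 × 5 × 13
169 = 13^2
gcd(195, 130, 169) = 13.
pecans per bundle = 130 / 13 = 10.

10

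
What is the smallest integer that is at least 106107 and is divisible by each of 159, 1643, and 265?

The integer must be a common multiple of 159, 1643, and 265, so a multiple of their LCM.
159 = 3 × 53
1643 = 31 × 53
265 = 5 × 53
LCM(159, 1643, 265) = 3 × 5 × 31 × 53 = 24645.
Smallest multiple of 24645 that is ≥ 106107: ⌈106107/24645⌉ × 24645 = 5 × 24645 = 123225.

123225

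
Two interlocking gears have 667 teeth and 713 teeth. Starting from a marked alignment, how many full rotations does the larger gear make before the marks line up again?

29 rotations

They are all back at their starting positions together after one LCM of the periods.
667 = 23 × 29
713 = 23 × 31
LCM(667, 713) = 23 × 29 × 31 = 20677.
Rotations for period 713: 20677 / 713 = 29.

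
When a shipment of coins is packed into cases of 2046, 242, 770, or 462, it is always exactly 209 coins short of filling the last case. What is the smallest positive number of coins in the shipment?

787501

Being 209 short of a full case of size k means N ≡ −209 (mod k), i.e. N + 209 is a multiple of each size.
2046 = 2 × 3 × 11 × 31
242 = 2 × 11^2
770 = 2 × 5 × 7 × 11
462 = 2 × 3 × 7 × 11
LCM(2046, 242, 770, 462) = 2 × 3 × 5 × 7 × 11^2 × 31 = 787710.
Smallest positive N is 787710 − 209 = 787501.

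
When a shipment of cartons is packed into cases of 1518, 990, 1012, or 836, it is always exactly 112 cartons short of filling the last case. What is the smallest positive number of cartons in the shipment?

Being 112 short of a full case of size k means N ≡ −112 (mod k), i.e. N + 112 is a multiple of each size.
1518 = 2 × 3 × 11 × 23
990 = 2 × 3^2 × 5 × 11
1012 = 2^2 × 11 × 23
836 = 2^2 × 11 × 19
LCM(1518, 990, 1012, 836) = 2^2 × 3^2 × 5 × 11 × 19 × 23 = 865260.
Smallest positive N is 865260 − 112 = 865148.

865148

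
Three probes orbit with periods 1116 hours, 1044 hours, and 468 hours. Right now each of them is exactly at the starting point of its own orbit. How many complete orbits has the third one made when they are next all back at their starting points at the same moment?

899 orbits

They are all back at their starting positions together after one LCM of the periods.
1116 = 2^2 × 3^2 × 31
1044 = 2^2 × 3^2 × 29
468 = 2^2 × 3^2 × 13
LCM(1116, 1044, 468) = 2^2 × 3^2 × 13 × 29 × 31 = 420732.
Orbits for period 468: 420732 / 468 = 899.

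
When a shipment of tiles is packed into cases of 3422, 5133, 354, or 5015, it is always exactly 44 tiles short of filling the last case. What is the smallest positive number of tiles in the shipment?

Being 44 short of a full case of size k means N ≡ −44 (mod k), i.e. N + 44 is a multiple of each size.
3422 = 2 × 29 × 59
5133 = 3 × 29 × 59
354 = 2 × 3 × 59
5015 = 5 × 17 × 59
LCM(3422, 5133, 354, 5015) = 2 × 3 × 5 × 17 × 29 × 59 = 872610.
Smallest positive N is 872610 − 44 = 872566.

872566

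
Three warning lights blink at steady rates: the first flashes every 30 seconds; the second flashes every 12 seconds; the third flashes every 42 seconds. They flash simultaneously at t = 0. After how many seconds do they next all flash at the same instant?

The first simultaneous occurrence is after LCM of the individual periods.
30 = 2 × 3 × 5
12 = 2^2 × 3
42 = 2 × 3 × 7
LCM(30, 12, 42) = 2^2 × 3 × 5 × 7 = 420.

420 seconds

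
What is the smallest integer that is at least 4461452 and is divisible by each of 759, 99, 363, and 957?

5084541

The integer must be a common multiple of 759, 99, 363, and 957, so a multiple of their LCM.
759 = 3 × 11 × 23
99 = 3^2 × 11
363 = 3 × 11^2
957 = 3 × 11 × 29
LCM(759, 99, 363, 957) = 3^2 × 11^2 × 23 × 29 = 726363.
Smallest multiple of 726363 that is ≥ 4461452: ⌈4461452/726363⌉ × 726363 = 7 × 726363 = 5084541.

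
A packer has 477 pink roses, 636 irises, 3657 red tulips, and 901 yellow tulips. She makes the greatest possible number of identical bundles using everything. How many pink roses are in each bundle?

Number of bundles = gcd(477, 636, 3657, 901).
477 = 3^2 × 53
636 = 2^2 × 3 × 53
3657 = 3 × 23 × 53
901 = 17 × 53
gcd(477, 636, 3657, 901) = 53.
pink roses per bundle = 477 / 53 = 9.

9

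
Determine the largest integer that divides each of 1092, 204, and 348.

12

1092 = 2^2 × 3 × 7 × 13
204 = 2^2 × 3 × 17
348 = 2^2 × 3 × 29
gcd(1092, 204, 348) = 2^2 × 3 = 12.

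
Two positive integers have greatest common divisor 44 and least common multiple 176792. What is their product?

7778848

For any two positive integers, gcd × lcm = product = 44 × 176792 = 7778848.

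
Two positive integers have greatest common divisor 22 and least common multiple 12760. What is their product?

280720

For any two positive integers, gcd × lcm = product = 22 × 12760 = 280720.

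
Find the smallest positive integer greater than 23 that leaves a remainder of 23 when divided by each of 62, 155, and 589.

N − 23 must be a common multiple of 62, 155, and 589.
62 = 2 × 31
155 = 5 × 31
589 = 19 × 31
LCM(62, 155, 589) = 2 × 5 × 19 × 31 = 5890.
Smallest N > 23 is LCM + 23 = 5890 + 23 = 5913.

5913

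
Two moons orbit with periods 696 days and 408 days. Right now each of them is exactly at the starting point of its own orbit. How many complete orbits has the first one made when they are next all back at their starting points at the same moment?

All finish a whole number of cycles simultaneously at t = LCM of the periods.
696 = 2^3 × 3 × 29
408 = 2^3 × 3 × 17
LCM(696, 408) = 2^3 × 3 × 17 × 29 = 11832.
Orbits for period 696: 11832 / 696 = 17.

17 orbits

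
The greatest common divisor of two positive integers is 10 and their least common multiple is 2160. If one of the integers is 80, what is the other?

For two integers, gcd × lcm = product, so the other is (10 × 2160) / 80 = 21600 / 80 = 270.

270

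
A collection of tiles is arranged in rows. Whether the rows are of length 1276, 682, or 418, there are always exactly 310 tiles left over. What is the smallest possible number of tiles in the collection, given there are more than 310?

751874

N − 310 must be a common multiple of 1276, 682, and 418.
1276 = 2^2 × 11 × 29
682 = 2 × 11 × 31
418 = 2 × 11 × 19
LCM(1276, 682, 418) = 2^2 × 11 × 19 × 29 × 31 = 751564.
Smallest N > 310 is LCM + 310 = 751564 + 310 = 751874.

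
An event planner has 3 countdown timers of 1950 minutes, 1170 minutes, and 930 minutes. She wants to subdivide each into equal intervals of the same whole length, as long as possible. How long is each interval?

30 minutes

The interval must divide each timer length; the longest such is the gcd.
1950 = 2 × 3 × 5^2 × 13
1170 = 2 × 3^2 × 5 × 13
930 = 2 × 3 × 5 × 31
gcd(1950, 1170, 930) = 2 × 3 × 5 = 30.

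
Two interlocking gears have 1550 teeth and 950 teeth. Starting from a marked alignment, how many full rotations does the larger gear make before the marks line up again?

19 rotations

They are all back at their starting positions together after one LCM of the periods.
1550 = 2 × 5^2 × 31
950 = 2 × 5^2 × 19
LCM(1550, 950) = 2 × 5^2 × 19 × 31 = 29450.
Rotations for period 1550: 29450 / 1550 = 19.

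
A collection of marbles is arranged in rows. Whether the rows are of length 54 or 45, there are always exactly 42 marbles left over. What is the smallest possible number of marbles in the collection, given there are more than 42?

N − 42 must be a common multiple of 54 and 45.
54 = 2 × 3^3
45 = 3^2 × 5
LCM(54, 45) = 2 × 3^3 × 5 = 270.
Smallest N > 42 is LCM + 42 = 270 + 42 = 312.

312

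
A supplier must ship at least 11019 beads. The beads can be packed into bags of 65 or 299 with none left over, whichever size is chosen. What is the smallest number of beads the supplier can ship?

11960

The number of beads must be a common multiple of 65 and 299, so a multiple of their LCM.
65 = 5 × 13
299 = 13 × 23
LCM(65, 299) = 5 × 13 × 23 = 1495.
Smallest multiple of 1495 that is ≥ 11019: ⌈11019/1495⌉ × 1495 = 8 × 1495 = 11960.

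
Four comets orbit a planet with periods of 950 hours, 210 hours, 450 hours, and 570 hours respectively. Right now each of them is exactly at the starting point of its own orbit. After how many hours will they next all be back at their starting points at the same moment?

We need the least common multiple of the intervals.
950 = 2 × 5^2 × 19
210 = 2 × 3 × 5 × 7
450 = 2 × 3^2 × 5^2
570 = 2 × 3 × 5 × 19
LCM(950, 210, 450, 570) = 2 × 3^2 × 5^2 × 7 × 19 = 59850.

59850 hours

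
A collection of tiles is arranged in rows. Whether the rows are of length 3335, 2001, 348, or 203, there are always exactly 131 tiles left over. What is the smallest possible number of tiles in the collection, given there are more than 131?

N − 131 must be a common multiple of 3335, 2001, 348, and 203.
3335 = 5 × 23 × 29
2001 = 3 × 23 × 29
348 = 2^2 × 3 × 29
203 = 7 × 29
LCM(3335, 2001, 348, 203) = 2^2 × 3 × 5 × 7 × 23 × 29 = 280140.
Smallest N > 131 is LCM + 131 = 280140 + 131 = 280271.

280271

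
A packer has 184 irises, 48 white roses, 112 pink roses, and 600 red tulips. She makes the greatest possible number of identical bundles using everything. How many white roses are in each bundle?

Number of bundles = gcd(184, 48, 112, 600).
184 = 2^3 × 23
48 = 2^4 × 3
112 = 2^4 × 7
600 = 2^3 × 3 × 5^2
gcd(184, 48, 112, 600) = 2^3 = 8.
white roses per bundle = 48 / 8 = 6.

6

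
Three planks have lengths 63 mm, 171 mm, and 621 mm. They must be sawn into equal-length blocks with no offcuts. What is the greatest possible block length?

9 mm

The block length must divide every plank, so the greatest is gcd(63, 171, 621).
63 = 3^2 × 7
171 = 3^2 × 19
621 = 3^3 × 23
gcd(63, 171, 621) = 3^2 = 9.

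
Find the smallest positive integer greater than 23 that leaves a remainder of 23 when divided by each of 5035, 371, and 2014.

70513

N − 23 must be a common multiple of 5035, 371, and 2014.
5035 = 5 × 19 × 53
371 = 7 × 53
2014 = 2 × 19 × 53
LCM(5035, 371, 2014) = 2 × 5 × 7 × 19 × 53 = 70490.
Smallest N > 23 is LCM + 23 = 70490 + 23 = 70513.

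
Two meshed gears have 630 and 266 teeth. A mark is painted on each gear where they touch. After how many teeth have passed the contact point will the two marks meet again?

We need the least common multiple of the intervals.
630 = 2 × 3^2 × 5 × 7
266 = 2 × 7 × 19
LCM(630, 266) = 2 × 3^2 × 5 × 7 × 19 = 11970.

11970 teeth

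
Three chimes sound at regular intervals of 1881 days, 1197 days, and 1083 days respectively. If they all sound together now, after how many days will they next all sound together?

We need the least common multiple of the intervals.
1881 = 3^2 × 11 × 19
1197 = 3^2 × 7 × 19
1083 = 3 × 19^2
LCM(1881, 1197, 1083) = 3^2 × 7 × 11 × 19^2 = 250173.

250173 days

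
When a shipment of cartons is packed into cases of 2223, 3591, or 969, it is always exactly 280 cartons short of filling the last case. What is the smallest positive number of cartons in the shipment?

793331

Being 280 short of a full case of size k means N ≡ −280 (mod k), i.e. N + 280 is a multiple of each size.
2223 = 3^2 × 13 × 19
3591 = 3^3 × 7 × 19
969 = 3 × 17 × 19
LCM(2223, 3591, 969) = 3^3 × 7 × 13 × 17 × 19 = 793611.
Smallest positive N is 793611 − 280 = 793331.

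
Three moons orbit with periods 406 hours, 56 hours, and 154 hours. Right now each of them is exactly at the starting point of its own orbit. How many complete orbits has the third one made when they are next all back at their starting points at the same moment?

116 orbits

The first common completion time is the LCM of the periods.
406 = 2 × 7 × 29
56 = 2^3 × 7
154 = 2 × 7 × 11
LCM(406, 56, 154) = 2^3 × 7 × 11 × 29 = 17864.
Orbits for period 154: 17864 / 154 = 116.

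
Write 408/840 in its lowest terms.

17/35

408 = 2^3 × 3 × 17
840 = 2^3 × 3 × 5 × 7
gcd(408, 840) = 2^3 × 3 = 24.
Divide numerator and denominator by 24: 408/840 = 17/35.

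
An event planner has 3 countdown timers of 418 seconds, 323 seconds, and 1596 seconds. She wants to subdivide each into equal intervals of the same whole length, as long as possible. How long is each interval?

19 seconds

The interval must divide each timer length; the longest such is the gcd.
418 = 2 × 11 × 19
323 = 17 × 19
1596 = 2^2 × 3 × 7 × 19
gcd(418, 323, 1596) = 19.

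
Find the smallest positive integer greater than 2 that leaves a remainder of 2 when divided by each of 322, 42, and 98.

6764

N − 2 must be a common multiple of 322, 42, and 98.
322 = 2 × 7 × 23
42 = 2 × 3 × 7
98 = 2 × 7^2
LCM(322, 42, 98) = 2 × 3 × 7^2 × 23 = 6762.
Smallest N > 2 is LCM + 2 = 6762 + 2 = 6764.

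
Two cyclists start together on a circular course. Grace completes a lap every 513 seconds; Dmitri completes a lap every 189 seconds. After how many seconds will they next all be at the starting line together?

3591 seconds

We need the least common multiple of the intervals.
513 = 3^3 × 19
189 = 3^3 × 7
LCM(513, 189) = 3^3 × 7 × 19 = 3591.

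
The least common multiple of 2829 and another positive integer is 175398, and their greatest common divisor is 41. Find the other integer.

2542

gcd × lcm = product of the two integers, so the other integer is (41 × 175398) / 2829 = 2542.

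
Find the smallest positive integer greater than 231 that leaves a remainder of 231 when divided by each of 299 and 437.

N − 231 must be a common multiple of 299 and 437.
299 = 13 × 23
437 = 19 × 23
LCM(299, 437) = 13 × 19 × 23 = 5681.
Smallest N > 231 is LCM + 231 = 5681 + 231 = 5912.

5912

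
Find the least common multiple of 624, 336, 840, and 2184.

624 = 2^4 × 3 × 13
336 = 2^4 × 3 × 7
840 = 2^3 × 3 × 5 × 7
2184 = 2^3 × 3 × 7 × 13
LCM(624, 336, 840, 2184) = 2^4 × 3 × 5 × 7 × 13 = 21840.

21840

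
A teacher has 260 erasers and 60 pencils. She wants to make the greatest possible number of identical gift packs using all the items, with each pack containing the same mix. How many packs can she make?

By the Euclidean algorithm:
260 = 4 × 60 + 20
60 = 3 × 20 + 0
gcd(260, 60) = 20.

20 packs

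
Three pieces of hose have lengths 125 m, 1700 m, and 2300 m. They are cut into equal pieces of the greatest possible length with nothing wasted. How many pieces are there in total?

Piece length = gcd(125, 1700, 2300).
125 = 5^3
1700 = 2^2 × 5^2 × 17
2300 = 2^2 × 5^2 × 23
gcd(125, 1700, 2300) = 5^2 = 25.
Total pieces = 125/25 + 1700/25 + 2300/25 = 5 + 68 + 92 = 165.

165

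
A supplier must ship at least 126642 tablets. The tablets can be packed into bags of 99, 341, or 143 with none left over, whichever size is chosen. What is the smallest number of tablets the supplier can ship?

159588

The number of tablets must be a common multiple of 99, 341, and 143, so a multiple of their LCM.
99 = 3^2 × 11
341 = 11 × 31
143 = 11 × 13
LCM(99, 341, 143) = 3^2 × 11 × 13 × 31 = 39897.
Smallest multiple of 39897 that is ≥ 126642: ⌈126642/39897⌉ × 39897 = 4 × 39897 = 159588.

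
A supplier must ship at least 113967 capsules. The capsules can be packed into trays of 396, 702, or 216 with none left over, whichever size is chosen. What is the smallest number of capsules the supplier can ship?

The number of capsules must be a common multiple of 396, 702, and 216, so a multiple of their LCM.
396 = 2^2 × 3^2 × 11
702 = 2 × 3^3 × 13
216 = 2^3 × 3^3
LCM(396, 702, 216) = 2^3 × 3^3 × 11 × 13 = 30888.
Smallest multiple of 30888 that is ≥ 113967: ⌈113967/30888⌉ × 30888 = 4 × 30888 = 123552.

123552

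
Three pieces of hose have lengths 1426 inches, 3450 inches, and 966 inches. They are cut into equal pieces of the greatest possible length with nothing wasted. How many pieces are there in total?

Piece length = gcd(1426, 3450, 966).
1426 = 2 × 23 × 31
3450 = 2 × 3 × 5^2 × 23
966 = 2 × 3 × 7 × 23
gcd(1426, 3450, 966) = 2 × 23 = 46.
Total pieces = 1426/46 + 3450/46 + 966/46 = 31 + 75 + 21 = 127.

127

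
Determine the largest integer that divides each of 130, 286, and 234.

26

130 = 2 × 5 × 13
286 = 2 × 11 × 13
234 = 2 × 3^2 × 13
gcd(130, 286, 234) = 2 × 13 = 26.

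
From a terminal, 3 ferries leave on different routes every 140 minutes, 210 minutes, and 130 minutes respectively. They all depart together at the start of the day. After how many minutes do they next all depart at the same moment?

5460 minutes

The first simultaneous occurrence is after LCM of the individual periods.
140 = 2^2 × 5 × 7
210 = 2 × 3 × 5 × 7
130 = 2 × 5 × 13
LCM(140, 210, 130) = 2^2 × 3 × 5 × 7 × 13 = 5460.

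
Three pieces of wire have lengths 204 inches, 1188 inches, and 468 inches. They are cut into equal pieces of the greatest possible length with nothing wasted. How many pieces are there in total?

Piece length = gcd(204, 1188, 468).
204 = 2^2 × 3 × 17
1188 = 2^2 × 3^3 × 11
468 = 2^2 × 3^2 × 13
gcd(204, 1188, 468) = 2^2 × 3 = 12.
Total pieces = 204/12 + 1188/12 + 468/12 = 17 + 99 + 39 = 155.

155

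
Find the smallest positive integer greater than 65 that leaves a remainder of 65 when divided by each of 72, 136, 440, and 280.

471305

N − 65 must be a common multiple of 72, 136, 440, and 280.
72 = 2^3 × 3^2
136 = 2^3 × 17
440 = 2^3 × 5 × 11
280 = 2^3 × 5 × 7
LCM(72, 136, 440, 280) = 2^3 × 3^2 × 5 × 7 × 11 × 17 = 471240.
Smallest N > 65 is LCM + 65 = 471240 + 65 = 471305.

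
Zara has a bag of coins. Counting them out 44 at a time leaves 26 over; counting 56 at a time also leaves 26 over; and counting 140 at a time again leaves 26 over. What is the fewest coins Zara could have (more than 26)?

3106

N − 26 must be a common multiple of 44, 56, and 140.
44 = 2^2 × 11
56 = 2^3 × 7
140 = 2^2 × 5 × 7
LCM(44, 56, 140) = 2^3 × 5 × 7 × 11 = 3080.
Smallest N > 26 is LCM + 26 = 3080 + 26 = 3106.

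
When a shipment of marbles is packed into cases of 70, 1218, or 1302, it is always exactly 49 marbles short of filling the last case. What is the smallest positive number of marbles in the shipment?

Being 49 short of a full case of size k means N ≡ −49 (mod k), i.e. N + 49 is a multiple of each size.
70 = 2 × 5 × 7
1218 = 2 × 3 × 7 × 29
1302 = 2 × 3 × 7 × 31
LCM(70, 1218, 1302) = 2 × 3 × 5 × 7 × 29 × 31 = 188790.
Smallest positive N is 188790 − 49 = 188741.

188741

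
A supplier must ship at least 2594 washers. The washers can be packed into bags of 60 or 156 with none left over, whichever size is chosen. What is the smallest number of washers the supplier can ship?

The number of washers must be a common multiple of 60 and 156, so a multiple of their LCM.
60 = 2^2 × 3 × 5
156 = 2^2 × 3 × 13
LCM(60, 156) = 2^2 × 3 × 5 × 13 = 780.
Smallest multiple of 780 that is ≥ 2594: ⌈2594/780⌉ × 780 = 4 × 780 = 3120.

3120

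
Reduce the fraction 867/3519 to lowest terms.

867 = 3 × 17^2
3519 = 3^2 × 17 × 23
gcd(867, 3519) = 3 × 17 = 51.
Divide numerator and denominator by 51: 867/3519 = 17/69.

17/69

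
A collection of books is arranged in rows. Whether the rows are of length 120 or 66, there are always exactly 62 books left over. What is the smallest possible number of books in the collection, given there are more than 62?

N − 62 must be a common multiple of 120 and 66.
120 = 2^3 × 3 × 5
66 = 2 × 3 × 11
LCM(120, 66) = 2^3 × 3 × 5 × 11 = 1320.
Smallest N > 62 is LCM + 62 = 1320 + 62 = 1382.

1382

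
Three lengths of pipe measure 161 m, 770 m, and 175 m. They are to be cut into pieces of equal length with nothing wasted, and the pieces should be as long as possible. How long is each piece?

Each piece length must divide every original length, so the longest possible is gcd(161, 770, 175).
161 = 7 × 23
770 = 2 × 5 × 7 × 11
175 = 5^2 × 7
gcd(161, 770, 175) = 7.

7 m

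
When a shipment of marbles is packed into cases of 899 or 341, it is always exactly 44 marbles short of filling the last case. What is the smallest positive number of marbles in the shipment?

Being 44 short of a full case of size k means N ≡ −44 (mod k), i.e. N + 44 is a multiple of each size.
899 = 29 × 31
341 = 11 × 31
LCM(899, 341) = 11 × 29 × 31 = 9889.
Smallest positive N is 9889 − 44 = 9845.

9845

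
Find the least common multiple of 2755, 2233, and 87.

636405

2755 = 5 × 19 × 29
2233 = 7 × 11 × 29
87 = 3 × 29
LCM(2755, 2233, 87) = 3 × 5 × 7 × 11 × 19 × 29 = 636405.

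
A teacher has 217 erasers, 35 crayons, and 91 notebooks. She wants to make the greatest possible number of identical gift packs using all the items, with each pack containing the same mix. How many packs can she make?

The pack count must divide each quantity, so the greatest is gcd(217, 35, 91).
217 = 7 × 31
35 = 5 × 7
91 = 7 × 13
gcd(217, 35, 91) = 7.

7 packs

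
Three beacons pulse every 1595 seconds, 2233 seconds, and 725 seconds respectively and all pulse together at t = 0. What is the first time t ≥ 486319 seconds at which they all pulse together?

Joint pulses occur at multiples of LCM(1595, 2233, 725).
1595 = 5 × 11 × 29
2233 = 7 × 11 × 29
725 = 5^2 × 29
LCM(1595, 2233, 725) = 5^2 × 7 × 11 × 29 = 55825.
Smallest multiple of 55825 that is ≥ 486319: ⌈486319/55825⌉ × 55825 = 9 × 55825 = 502425.

502425 seconds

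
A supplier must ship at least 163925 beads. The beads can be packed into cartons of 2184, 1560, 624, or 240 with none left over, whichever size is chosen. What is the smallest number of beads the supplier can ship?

The number of beads must be a common multiple of 2184, 1560, 624, and 240, so a multiple of their LCM.
2184 = 2^3 × 3 × 7 × 13
1560 = 2^3 × 3 × 5 × 13
624 = 2^4 × 3 × 13
240 = 2^4 × 3 × 5
LCM(2184, 1560, 624, 240) = 2^4 × 3 × 5 × 7 × 13 = 21840.
Smallest multiple of 21840 that is ≥ 163925: ⌈163925/21840⌉ × 21840 = 8 × 21840 = 174720.

174720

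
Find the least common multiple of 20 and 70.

20 = 2^2 × 5
70 = 2 × 5 × 7
LCM(20, 70) = 2^2 × 5 × 7 = 140.

140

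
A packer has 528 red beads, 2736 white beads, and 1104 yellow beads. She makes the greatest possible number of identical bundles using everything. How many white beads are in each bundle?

57

Number of bundles = gcd(528, 2736, 1104).
528 = 2^4 × 3 × 11
2736 = 2^4 × 3^2 × 19
1104 = 2^4 × 3 × 23
gcd(528, 2736, 1104) = 2^4 × 3 = 48.
white beads per bundle = 2736 / 48 = 57.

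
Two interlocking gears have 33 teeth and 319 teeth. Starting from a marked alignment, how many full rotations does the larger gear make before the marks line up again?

The first common completion time is the LCM of the periods.
33 = 3 × 11
319 = 11 × 29
LCM(33, 319) = 3 × 11 × 29 = 957.
Rotations for period 319: 957 / 319 = 3.

3 rotations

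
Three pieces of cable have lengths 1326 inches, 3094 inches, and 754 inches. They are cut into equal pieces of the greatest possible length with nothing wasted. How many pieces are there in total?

199

Piece length = gcd(1326, 3094, 754).
1326 = 2 × 3 × 13 × 17
3094 = 2 × 7 × 13 × 17
754 = 2 × 13 × 29
gcd(1326, 3094, 754) = 2 × 13 = 26.
Total pieces = 1326/26 + 3094/26 + 754/26 = 51 + 119 + 29 = 199.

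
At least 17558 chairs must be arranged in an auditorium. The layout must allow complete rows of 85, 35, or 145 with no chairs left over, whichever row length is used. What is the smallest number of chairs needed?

The number of chairs must be a common multiple of 85, 35, and 145, so a multiple of their LCM.
85 = 5 × 17
35 = 5 × 7
145 = 5 × 29
LCM(85, 35, 145) = 5 × 7 × 17 × 29 = 17255.
Smallest multiple of 17255 that is ≥ 17558: ⌈17558/17255⌉ × 17255 = 2 × 17255 = 34510.

34510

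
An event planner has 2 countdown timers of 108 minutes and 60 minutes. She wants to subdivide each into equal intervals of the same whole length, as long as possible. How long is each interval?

12 minutes

The interval must divide each timer length; the longest such is the gcd.
108 = 2^2 × 3^3
60 = 2^2 × 3 × 5
gcd(108, 60) = 2^2 × 3 = 12.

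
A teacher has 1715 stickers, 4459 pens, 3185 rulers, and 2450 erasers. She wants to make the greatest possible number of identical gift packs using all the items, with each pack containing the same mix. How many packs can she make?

49 packs

The pack count must divide each quantity, so the greatest is gcd(1715, 4459, 3185, 2450).
1715 = 5 × 7^3
4459 = 7^3 × 13
3185 = 5 × 7^2 × 13
2450 = 2 × 5^2 × 7^2
gcd(1715, 4459, 3185, 2450) = 7^2 = 49.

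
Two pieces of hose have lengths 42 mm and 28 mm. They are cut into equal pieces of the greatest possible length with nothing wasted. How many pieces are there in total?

Piece length = gcd(42, 28).
42 = 2 × 3 × 7
28 = 2^2 × 7
gcd(42, 28) = 2 × 7 = 14.
Total pieces = 42/14 + 28/14 = 3 + 2 = 5.

5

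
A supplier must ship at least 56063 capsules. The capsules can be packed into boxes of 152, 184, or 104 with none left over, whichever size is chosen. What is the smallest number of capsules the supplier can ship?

90896

The number of capsules must be a common multiple of 152, 184, and 104, so a multiple of their LCM.
152 = 2^3 × 19
184 = 2^3 × 23
104 = 2^3 × 13
LCM(152, 184, 104) = 2^3 × 13 × 19 × 23 = 45448.
Smallest multiple of 45448 that is ≥ 56063: ⌈56063/45448⌉ × 45448 = 2 × 45448 = 90896.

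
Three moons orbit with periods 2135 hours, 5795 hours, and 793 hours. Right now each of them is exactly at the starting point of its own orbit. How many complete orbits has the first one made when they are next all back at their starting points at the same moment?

The first common completion time is the LCM of the periods.
2135 = 5 × 7 × 61
5795 = 5 × 19 × 61
793 = 13 × 61
LCM(2135, 5795, 793) = 5 × 7 × 13 × 19 × 61 = 527345.
Orbits for period 2135: 527345 / 2135 = 247.

247 orbits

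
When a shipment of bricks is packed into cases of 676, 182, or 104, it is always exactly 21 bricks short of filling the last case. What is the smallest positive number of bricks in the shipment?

Being 21 short of a full case of size k means N ≡ −21 (mod k), i.e. N + 21 is a multiple of each size.
676 = 2^2 × 13^2
182 = 2 × 7 × 13
104 = 2^3 × 13
LCM(676, 182, 104) = 2^3 × 7 × 13^2 = 9464.
Smallest positive N is 9464 − 21 = 9443.

9443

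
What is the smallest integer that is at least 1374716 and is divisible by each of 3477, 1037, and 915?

1477725

The integer must be a common multiple of 3477, 1037, and 915, so a multiple of their LCM.
3477 = 3 × 19 × 61
1037 = 17 × 61
915 = 3 × 5 × 61
LCM(3477, 1037, 915) = 3 × 5 × 17 × 19 × 61 = 295545.
Smallest multiple of 295545 that is ≥ 1374716: ⌈1374716/295545⌉ × 295545 = 5 × 295545 = 1477725.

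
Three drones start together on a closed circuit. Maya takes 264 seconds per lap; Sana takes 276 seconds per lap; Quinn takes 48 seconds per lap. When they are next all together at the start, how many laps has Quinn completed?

253 laps

All finish a whole number of cycles simultaneously at t = LCM of the periods.
264 = 2^3 × 3 × 11
276 = 2^2 × 3 × 23
48 = 2^4 × 3
LCM(264, 276, 48) = 2^4 × 3 × 11 × 23 = 12144.
Laps for period 48: 12144 / 48 = 253.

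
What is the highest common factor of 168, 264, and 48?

168 = 2^3 × 3 × 7
264 = 2^3 × 3 × 11
48 = 2^4 × 3
gcd(168, 264, 48) = 2^3 × 3 = 24.

24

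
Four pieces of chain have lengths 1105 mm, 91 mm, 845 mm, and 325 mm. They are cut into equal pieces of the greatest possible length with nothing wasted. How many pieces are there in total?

182

Piece length = gcd(1105, 91, 845, 325).
1105 = 5 × 13 × 17
91 = 7 × 13
845 = 5 × 13^2
325 = 5^2 × 13
gcd(1105, 91, 845, 325) = 13.
Total pieces = 1105/13 + 91/13 + 845/13 + 325/13 = 85 + 7 + 65 + 25 = 182.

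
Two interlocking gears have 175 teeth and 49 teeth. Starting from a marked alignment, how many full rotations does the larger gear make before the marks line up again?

7 rotations

They are all back at their starting positions together after one LCM of the periods.
175 = 5^2 × 7
49 = 7^2
LCM(175, 49) = 5^2 × 7^2 = 1225.
Rotations for period 175: 1225 / 175 = 7.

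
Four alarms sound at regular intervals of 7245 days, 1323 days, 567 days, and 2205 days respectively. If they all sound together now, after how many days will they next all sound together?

They coincide at every common multiple of the periods; the first is the LCM.
7245 = 3^2 × 5 × 7 × 23
1323 = 3^3 × 7^2
567 = 3^4 × 7
2205 = 3^2 × 5 × 7^2
LCM(7245, 1323, 567, 2205) = 3^4 × 5 × 7^2 × 23 = 456435.

456435 days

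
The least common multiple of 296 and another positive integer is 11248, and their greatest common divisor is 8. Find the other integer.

304

gcd × lcm = product of the two integers, so the other integer is (8 × 11248) / 296 = 304.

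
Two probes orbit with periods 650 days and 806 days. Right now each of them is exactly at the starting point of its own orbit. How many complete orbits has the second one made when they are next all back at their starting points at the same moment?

25 orbits

The first common completion time is the LCM of the periods.
650 = 2 × 5^2 × 13
806 = 2 × 13 × 31
LCM(650, 806) = 2 × 5^2 × 13 × 31 = 20150.
Orbits for period 806: 20150 / 806 = 25.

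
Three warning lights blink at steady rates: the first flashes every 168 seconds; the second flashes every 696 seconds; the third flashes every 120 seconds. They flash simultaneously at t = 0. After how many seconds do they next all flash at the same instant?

The first simultaneous occurrence is after LCM of the individual periods.
168 = 2^3 × 3 × 7
696 = 2^3 × 3 × 29
120 = 2^3 × 3 × 5
LCM(168, 696, 120) = 2^3 × 3 × 5 × 7 × 29 = 24360.

24360 seconds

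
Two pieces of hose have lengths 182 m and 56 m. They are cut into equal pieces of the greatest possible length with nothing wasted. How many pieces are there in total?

17

Piece length = gcd(182, 56).
182 = 2 × 7 × 13
56 = 2^3 × 7
gcd(182, 56) = 2 × 7 = 14.
Total pieces = 182/14 + 56/14 = 13 + 4 = 17.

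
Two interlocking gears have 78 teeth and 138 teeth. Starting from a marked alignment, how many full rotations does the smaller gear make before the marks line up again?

The first common completion time is the LCM of the periods.
78 = 2 × 3 × 13
138 = 2 × 3 × 23
LCM(78, 138) = 2 × 3 × 13 × 23 = 1794.
Rotations for period 78: 1794 / 78 = 23.

23 rotations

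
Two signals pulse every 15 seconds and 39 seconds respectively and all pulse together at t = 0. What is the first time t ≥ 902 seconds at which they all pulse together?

975 seconds

Joint pulses occur at multiples of LCM(15, 39).
15 = 3 × 5
39 = 3 × 13
LCM(15, 39) = 3 × 5 × 13 = 195.
Smallest multiple of 195 that is ≥ 902: ⌈902/195⌉ × 195 = 5 × 195 = 975.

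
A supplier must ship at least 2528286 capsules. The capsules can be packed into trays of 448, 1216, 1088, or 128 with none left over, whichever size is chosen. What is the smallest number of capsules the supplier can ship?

2604672

The number of capsules must be a common multiple of 448, 1216, 1088, and 128, so a multiple of their LCM.
448 = 2^6 × 7
1216 = 2^6 × 19
1088 = 2^6 × 17
128 = 2^7
LCM(448, 1216, 1088, 128) = 2^7 × 7 × 17 × 19 = 289408.
Smallest multiple of 289408 that is ≥ 2528286: ⌈2528286/289408⌉ × 289408 = 9 × 289408 = 2604672.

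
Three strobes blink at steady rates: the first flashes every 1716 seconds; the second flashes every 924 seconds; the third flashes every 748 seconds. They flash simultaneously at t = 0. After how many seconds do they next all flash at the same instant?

204204 seconds

We need the least common multiple of the intervals.
1716 = 2^2 × 3 × 11 × 13
924 = 2^2 × 3 × 7 × 11
748 = 2^2 × 11 × 17
LCM(1716, 924, 748) = 2^2 × 3 × 7 × 11 × 13 × 17 = 204204.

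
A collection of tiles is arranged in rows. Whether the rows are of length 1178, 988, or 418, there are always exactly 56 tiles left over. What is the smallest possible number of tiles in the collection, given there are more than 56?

N − 56 must be a common multiple of 1178, 988, and 418.
1178 = 2 × 19 × 31
988 = 2^2 × 13 × 19
418 = 2 × 11 × 19
LCM(1178, 988, 418) = 2^2 × 11 × 13 × 19 × 31 = 336908.
Smallest N > 56 is LCM + 56 = 336908 + 56 = 336964.

336964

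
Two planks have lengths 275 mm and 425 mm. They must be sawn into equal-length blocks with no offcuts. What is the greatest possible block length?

25 mm

This is the greatest common divisor of 275 and 425.
275 = 5^2 × 11
425 = 5^2 × 17
gcd(275, 425) = 5^2 = 25.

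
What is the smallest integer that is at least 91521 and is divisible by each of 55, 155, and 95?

97185

The integer must be a common multiple of 55, 155, and 95, so a multiple of their LCM.
55 = 5 × 11
155 = 5 × 31
95 = 5 × 19
LCM(55, 155, 95) = 5 × 11 × 19 × 31 = 32395.
Smallest multiple of 32395 that is ≥ 91521: ⌈91521/32395⌉ × 32395 = 3 × 32395 = 97185.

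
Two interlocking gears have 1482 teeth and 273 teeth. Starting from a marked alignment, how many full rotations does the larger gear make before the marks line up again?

They are all back at their starting positions together after one LCM of the periods.
1482 = 2 × 3 × 13 × 19
273 = 3 × 7 × 13
LCM(1482, 273) = 2 × 3 × 7 × 13 × 19 = 10374.
Rotations for period 1482: 10374 / 1482 = 7.

7 rotations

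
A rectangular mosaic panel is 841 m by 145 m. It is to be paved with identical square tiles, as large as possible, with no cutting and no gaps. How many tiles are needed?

145

Tile side = gcd(841, 145).
841 = 29^2
145 = 5 × 29
gcd(841, 145) = 29.
Tiles: (841/29) × (145/29) = 29 × 5 = 145.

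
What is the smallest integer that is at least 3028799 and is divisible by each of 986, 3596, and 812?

3423392

The integer must be a common multiple of 986, 3596, and 812, so a multiple of their LCM.
986 = 2 × 17 × 29
3596 = 2^2 × 29 × 31
812 = 2^2 × 7 × 29
LCM(986, 3596, 812) = 2^2 × 7 × 17 × 29 × 31 = 427924.
Smallest multiple of 427924 that is ≥ 3028799: ⌈3028799/427924⌉ × 427924 = 8 × 427924 = 3423392.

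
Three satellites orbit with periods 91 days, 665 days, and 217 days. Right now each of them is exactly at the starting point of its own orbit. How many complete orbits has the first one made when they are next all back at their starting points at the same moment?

The first common completion time is the LCM of the periods.
91 = 7 × 13
665 = 5 × 7 × 19
217 = 7 × 31
LCM(91, 665, 217) = 5 × 7 × 13 × 19 × 31 = 267995.
Orbits for period 91: 267995 / 91 = 2945.

2945 orbits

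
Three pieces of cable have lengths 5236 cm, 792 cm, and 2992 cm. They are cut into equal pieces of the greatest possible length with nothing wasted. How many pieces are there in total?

Piece length = gcd(5236, 792, 2992).
5236 = 2^2 × 7 × 11 × 17
792 = 2^3 × 3^2 × 11
2992 = 2^4 × 11 × 17
gcd(5236, 792, 2992) = 2^2 × 11 = 44.
Total pieces = 5236/44 + 792/44 + 2992/44 = 119 + 18 + 68 = 205.

205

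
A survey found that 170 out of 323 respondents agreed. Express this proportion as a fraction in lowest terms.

10/19

170 = 2 × 5 × 17
323 = 17 × 19
gcd(170, 323) = 17.
Divide numerator and denominator by 17: 170/323 = 10/19.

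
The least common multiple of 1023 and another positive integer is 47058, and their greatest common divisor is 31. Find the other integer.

gcd × lcm = product of the two integers, so the other integer is (31 × 47058) / 1023 = 1426.

1426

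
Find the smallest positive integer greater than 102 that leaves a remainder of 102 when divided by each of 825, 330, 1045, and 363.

N − 102 must be a common multiple of 825, 330, 1045, and 363.
825 = 3 × 5^2 × 11
330 = 2 × 3 × 5 × 11
1045 = 5 × 11 × 19
363 = 3 × 11^2
LCM(825, 330, 1045, 363) = 2 × 3 × 5^2 × 11^2 × 19 = 344850.
Smallest N > 102 is LCM + 102 = 344850 + 102 = 344952.

344952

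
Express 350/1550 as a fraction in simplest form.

350 = 2 × 5^2 × 7
1550 = 2 × 5^2 × 31
gcd(350, 1550) = 2 × 5^2 = 50.
Divide numerator and denominator by 50: 350/1550 = 7/31.

7/31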